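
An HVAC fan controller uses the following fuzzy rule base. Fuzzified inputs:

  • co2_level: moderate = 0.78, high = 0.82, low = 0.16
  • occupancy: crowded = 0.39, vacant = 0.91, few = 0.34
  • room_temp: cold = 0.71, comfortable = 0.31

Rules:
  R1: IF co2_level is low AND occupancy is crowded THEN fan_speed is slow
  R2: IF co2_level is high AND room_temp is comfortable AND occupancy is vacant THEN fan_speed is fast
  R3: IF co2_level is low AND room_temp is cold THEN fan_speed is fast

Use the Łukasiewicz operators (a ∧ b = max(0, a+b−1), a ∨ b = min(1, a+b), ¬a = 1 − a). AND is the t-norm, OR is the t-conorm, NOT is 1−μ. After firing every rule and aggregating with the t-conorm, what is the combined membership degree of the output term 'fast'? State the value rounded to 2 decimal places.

0.04

R1: low=0.16, crowded=0.39; AND[max(0, a+b−1)] → w = 0.00
R2: high=0.82, comfortable=0.31, vacant=0.91; AND[max(0, a+b−1)] → w = 0.04
R3: low=0.16, cold=0.71; AND[max(0, a+b−1)] → w = 0.00
Rules with consequent 'fast': {R2, R3} → strengths 0.04, 0.00
Aggregate via t-conorm [min(1, a+b)]: 0.04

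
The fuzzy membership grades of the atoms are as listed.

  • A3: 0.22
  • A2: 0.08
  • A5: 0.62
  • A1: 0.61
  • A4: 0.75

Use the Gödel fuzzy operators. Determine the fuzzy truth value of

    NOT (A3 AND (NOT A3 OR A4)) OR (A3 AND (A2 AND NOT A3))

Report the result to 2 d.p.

NOT A3 = 1 − 0.22 = 0.78
NOT A3 OR A4 = max(a, b) on (0.78, 0.75) = 0.78
A3 AND (NOT A3 OR A4) = min(a, b) on (0.22, 0.78) = 0.22
NOT (A3 AND (NOT A3 OR A4)) = 1 − 0.22 = 0.78
NOT A3 = 1 − 0.22 = 0.78
A2 AND NOT A3 = min(a, b) on (0.08, 0.78) = 0.08
A3 AND (A2 AND NOT A3) = min(a, b) on (0.22, 0.08) = 0.08
NOT (A3 AND (NOT A3 OR A4)) OR (A3 AND (A2 AND NOT A3)) = max(a, b) on (0.78, 0.08) = 0.78

0.78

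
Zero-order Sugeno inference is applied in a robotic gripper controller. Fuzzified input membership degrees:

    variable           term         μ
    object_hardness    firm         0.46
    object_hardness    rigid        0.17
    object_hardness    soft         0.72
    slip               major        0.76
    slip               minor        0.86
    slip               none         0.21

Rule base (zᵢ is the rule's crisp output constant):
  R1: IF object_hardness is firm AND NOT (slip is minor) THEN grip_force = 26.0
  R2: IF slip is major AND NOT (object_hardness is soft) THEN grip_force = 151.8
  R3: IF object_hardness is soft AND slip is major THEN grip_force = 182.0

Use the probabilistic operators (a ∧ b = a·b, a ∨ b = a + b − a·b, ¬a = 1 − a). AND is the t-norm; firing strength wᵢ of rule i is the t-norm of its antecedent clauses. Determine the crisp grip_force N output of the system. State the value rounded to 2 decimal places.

162.02

R1 (z=26.0): firm=0.46, ¬minor=1−0.86=0.14; AND[a·b] → w = 0.0644
R2 (z=151.8): major=0.76, ¬soft=1−0.72=0.28; AND[a·b] → w = 0.2128
R3 (z=182.0): soft=0.72, major=0.76; AND[a·b] → w = 0.5472
Weighted average = (0.0644·26.0 + 0.2128·151.8 + 0.5472·182.0) / (0.0644 + 0.2128 + 0.5472)
  = 133.5678 / 0.8244 = 162.02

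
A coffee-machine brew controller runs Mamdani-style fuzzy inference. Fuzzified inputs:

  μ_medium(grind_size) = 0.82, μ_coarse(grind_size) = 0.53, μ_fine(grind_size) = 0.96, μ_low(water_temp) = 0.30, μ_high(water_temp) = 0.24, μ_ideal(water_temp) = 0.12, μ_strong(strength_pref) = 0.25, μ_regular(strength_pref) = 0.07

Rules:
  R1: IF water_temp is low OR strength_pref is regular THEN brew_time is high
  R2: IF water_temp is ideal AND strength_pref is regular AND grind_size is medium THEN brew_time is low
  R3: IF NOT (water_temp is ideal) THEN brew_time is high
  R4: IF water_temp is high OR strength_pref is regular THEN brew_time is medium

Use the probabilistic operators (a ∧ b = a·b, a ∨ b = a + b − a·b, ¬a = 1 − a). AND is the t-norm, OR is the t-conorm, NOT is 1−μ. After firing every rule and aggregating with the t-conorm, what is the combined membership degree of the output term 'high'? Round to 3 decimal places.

0.922

R1: low=0.30, regular=0.07; OR[a + b − a·b] → w = 0.3490
R2: ideal=0.12, regular=0.07, medium=0.82; AND[a·b] → w = 0.0069
R3: ¬ideal=1−0.12=0.88 → w = 0.8800
R4: high=0.24, regular=0.07; OR[a + b − a·b] → w = 0.2932
Rules with consequent 'high': {R1, R3} → strengths 0.3490, 0.8800
Aggregate via t-conorm [a + b − a·b]: 0.9219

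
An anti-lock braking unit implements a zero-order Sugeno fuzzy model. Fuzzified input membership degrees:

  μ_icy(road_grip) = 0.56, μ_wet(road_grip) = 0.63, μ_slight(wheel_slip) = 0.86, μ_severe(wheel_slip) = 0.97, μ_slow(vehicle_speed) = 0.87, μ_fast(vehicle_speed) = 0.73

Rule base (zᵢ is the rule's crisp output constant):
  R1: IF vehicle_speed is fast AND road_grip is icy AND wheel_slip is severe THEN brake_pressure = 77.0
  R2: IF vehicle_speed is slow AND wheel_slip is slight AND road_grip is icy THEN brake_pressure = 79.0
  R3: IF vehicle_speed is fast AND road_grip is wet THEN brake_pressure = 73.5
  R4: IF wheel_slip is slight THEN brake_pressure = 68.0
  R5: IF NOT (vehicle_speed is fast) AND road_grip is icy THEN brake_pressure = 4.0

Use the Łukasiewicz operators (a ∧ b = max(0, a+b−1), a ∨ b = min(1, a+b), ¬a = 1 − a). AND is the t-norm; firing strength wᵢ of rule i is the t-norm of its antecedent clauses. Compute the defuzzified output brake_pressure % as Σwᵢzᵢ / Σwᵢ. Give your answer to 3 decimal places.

R1 (z=77.0): fast=0.73, icy=0.56, severe=0.97; AND[max(0, a+b−1)] → w = 0.26
R2 (z=79.0): slow=0.87, slight=0.86, icy=0.56; AND[max(0, a+b−1)] → w = 0.29
R3 (z=73.5): fast=0.73, wet=0.63; AND[max(0, a+b−1)] → w = 0.36
R4 (z=68.0): slight=0.86 → w = 0.86
R5 (z=4.0): ¬fast=1−0.73=0.27, icy=0.56; AND[max(0, a+b−1)] → w = 0.00
Weighted average = (0.26·77.0 + 0.29·79.0 + 0.36·73.5 + 0.86·68.0 + 0.00·4.0) / (0.26 + 0.29 + 0.36 + 0.86 + 0.00)
  = 127.8700 / 1.7700 = 72.243

72.243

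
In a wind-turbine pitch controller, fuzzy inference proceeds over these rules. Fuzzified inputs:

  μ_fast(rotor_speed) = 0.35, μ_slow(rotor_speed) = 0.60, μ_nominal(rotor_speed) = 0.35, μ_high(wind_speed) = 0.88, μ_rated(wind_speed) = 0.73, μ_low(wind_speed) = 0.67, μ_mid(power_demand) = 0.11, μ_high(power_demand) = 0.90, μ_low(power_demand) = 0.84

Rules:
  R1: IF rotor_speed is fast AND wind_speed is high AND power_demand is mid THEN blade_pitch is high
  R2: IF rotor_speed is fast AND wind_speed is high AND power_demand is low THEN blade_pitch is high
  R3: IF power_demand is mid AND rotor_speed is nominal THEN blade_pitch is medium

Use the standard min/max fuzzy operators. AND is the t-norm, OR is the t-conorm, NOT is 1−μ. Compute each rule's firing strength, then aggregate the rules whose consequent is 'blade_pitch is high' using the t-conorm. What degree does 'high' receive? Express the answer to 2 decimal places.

0.35

R1: fast=0.35, high=0.88, mid=0.11; AND[min(a, b)] → w = 0.11
R2: fast=0.35, high=0.88, low=0.84; AND[min(a, b)] → w = 0.35
R3: mid=0.11, nominal=0.35; AND[min(a, b)] → w = 0.11
Rules with consequent 'high': {R1, R2} → strengths 0.11, 0.35
Aggregate via t-conorm [max(a, b)]: 0.35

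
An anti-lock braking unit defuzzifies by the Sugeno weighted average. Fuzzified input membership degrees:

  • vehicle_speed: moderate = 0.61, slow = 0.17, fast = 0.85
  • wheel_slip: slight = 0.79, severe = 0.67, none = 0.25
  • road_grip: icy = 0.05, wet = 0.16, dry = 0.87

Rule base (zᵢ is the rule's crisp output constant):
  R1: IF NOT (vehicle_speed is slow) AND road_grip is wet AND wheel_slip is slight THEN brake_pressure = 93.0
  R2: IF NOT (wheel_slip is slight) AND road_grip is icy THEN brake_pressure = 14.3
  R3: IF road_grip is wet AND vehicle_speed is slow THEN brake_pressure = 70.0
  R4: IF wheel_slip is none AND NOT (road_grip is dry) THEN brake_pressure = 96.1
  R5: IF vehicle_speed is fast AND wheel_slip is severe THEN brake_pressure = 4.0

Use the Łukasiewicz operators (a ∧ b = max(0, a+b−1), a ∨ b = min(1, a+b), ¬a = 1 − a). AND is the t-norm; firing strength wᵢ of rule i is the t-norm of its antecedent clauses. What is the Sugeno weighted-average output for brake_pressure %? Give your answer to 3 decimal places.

R1 (z=93.0): ¬slow=1−0.17=0.83, wet=0.16, slight=0.79; AND[max(0, a+b−1)] → w = 0.00
R2 (z=14.3): ¬slight=1−0.79=0.21, icy=0.05; AND[max(0, a+b−1)] → w = 0.00
R3 (z=70.0): wet=0.16, slow=0.17; AND[max(0, a+b−1)] → w = 0.00
R4 (z=96.1): none=0.25, ¬dry=1−0.87=0.13; AND[max(0, a+b−1)] → w = 0.00
R5 (z=4.0): fast=0.85, severe=0.67; AND[max(0, a+b−1)] → w = 0.52
Weighted average = (0.00·93.0 + 0.00·14.3 + 0.00·70.0 + 0.00·96.1 + 0.52·4.0) / (0.00 + 0.00 + 0.00 + 0.00 + 0.52)
  = 2.0800 / 0.5200 = 4.000

4.000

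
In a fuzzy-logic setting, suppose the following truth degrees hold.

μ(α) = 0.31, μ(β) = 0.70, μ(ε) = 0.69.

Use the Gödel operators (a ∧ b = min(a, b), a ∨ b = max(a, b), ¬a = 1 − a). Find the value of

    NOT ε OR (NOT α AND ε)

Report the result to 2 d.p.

NOT ε = 1 − 0.69 = 0.31
NOT α = 1 − 0.31 = 0.69
NOT α AND ε = min(a, b) on (0.69, 0.69) = 0.69
NOT ε OR (NOT α AND ε) = max(a, b) on (0.31, 0.69) = 0.69

0.69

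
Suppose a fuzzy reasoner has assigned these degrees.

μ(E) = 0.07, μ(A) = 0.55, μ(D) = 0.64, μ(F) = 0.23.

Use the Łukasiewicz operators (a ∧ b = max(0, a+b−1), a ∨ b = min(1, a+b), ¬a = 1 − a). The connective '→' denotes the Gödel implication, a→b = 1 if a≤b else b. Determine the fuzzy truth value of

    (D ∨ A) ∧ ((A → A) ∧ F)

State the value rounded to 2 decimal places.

0.23

D ∨ A = min(1, a+b) on (0.64, 0.55) = 1.00
A → A  [Gödel: 1 if a≤b else b] with a=0.55, b=0.55 → 1.00
(A → A) ∧ F = max(0, a+b−1) on (1.00, 0.23) = 0.23
(D ∨ A) ∧ ((A → A) ∧ F) = max(0, a+b−1) on (1.00, 0.23) = 0.23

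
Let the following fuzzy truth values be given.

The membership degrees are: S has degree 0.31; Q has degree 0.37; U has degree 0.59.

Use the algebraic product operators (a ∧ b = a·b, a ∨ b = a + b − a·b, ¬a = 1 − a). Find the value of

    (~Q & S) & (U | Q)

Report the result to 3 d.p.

~Q = 1 − 0.3700 = 0.6300
~Q & S = a·b on (0.6300, 0.3100) = 0.1953
U | Q = a + b − a·b on (0.5900, 0.3700) = 0.7417
(~Q & S) & (U | Q) = a·b on (0.1953, 0.7417) = 0.1449

0.145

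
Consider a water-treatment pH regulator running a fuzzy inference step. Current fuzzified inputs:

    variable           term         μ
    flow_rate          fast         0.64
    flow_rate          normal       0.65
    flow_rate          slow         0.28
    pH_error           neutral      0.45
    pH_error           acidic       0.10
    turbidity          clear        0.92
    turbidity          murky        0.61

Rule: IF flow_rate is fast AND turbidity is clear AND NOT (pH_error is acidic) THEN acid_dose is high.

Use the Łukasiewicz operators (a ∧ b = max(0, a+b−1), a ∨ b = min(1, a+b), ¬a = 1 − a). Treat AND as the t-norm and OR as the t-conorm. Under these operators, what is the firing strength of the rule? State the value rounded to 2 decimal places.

firing strength: fast=0.64, clear=0.92, ¬acidic=1−0.10=0.90; AND[max(0, a+b−1)] → w = 0.46

0.46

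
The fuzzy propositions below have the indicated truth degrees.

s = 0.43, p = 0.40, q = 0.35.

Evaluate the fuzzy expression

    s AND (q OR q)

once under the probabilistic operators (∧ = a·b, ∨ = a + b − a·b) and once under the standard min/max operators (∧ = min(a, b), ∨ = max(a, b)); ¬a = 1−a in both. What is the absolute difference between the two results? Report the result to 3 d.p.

Under probabilistic:
  q OR q = a + b − a·b on (0.3500, 0.3500) = 0.5775
  s AND (q OR q) = a·b on (0.4300, 0.5775) = 0.2483
  → value = 0.2483
Under standard min/max:
  q OR q = max(a, b) on (0.35, 0.35) = 0.35
  s AND (q OR q) = min(a, b) on (0.43, 0.35) = 0.35
  → value = 0.3500
|0.2483 − 0.3500| = 0.102

0.102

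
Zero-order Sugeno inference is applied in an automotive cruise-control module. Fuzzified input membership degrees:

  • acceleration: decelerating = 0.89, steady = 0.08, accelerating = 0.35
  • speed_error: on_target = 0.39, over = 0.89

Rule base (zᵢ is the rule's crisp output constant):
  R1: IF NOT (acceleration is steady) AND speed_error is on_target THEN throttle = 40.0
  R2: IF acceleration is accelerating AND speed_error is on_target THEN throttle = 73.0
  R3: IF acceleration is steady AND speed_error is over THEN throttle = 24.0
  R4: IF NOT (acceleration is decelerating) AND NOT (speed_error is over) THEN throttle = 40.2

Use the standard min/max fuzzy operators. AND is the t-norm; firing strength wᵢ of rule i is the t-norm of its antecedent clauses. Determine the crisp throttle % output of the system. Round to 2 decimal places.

51.07

R1 (z=40.0): ¬steady=1−0.08=0.92, on_target=0.39; AND[min(a, b)] → w = 0.39
R2 (z=73.0): accelerating=0.35, on_target=0.39; AND[min(a, b)] → w = 0.35
R3 (z=24.0): steady=0.08, over=0.89; AND[min(a, b)] → w = 0.08
R4 (z=40.2): ¬decelerating=1−0.89=0.11, ¬over=1−0.89=0.11; AND[min(a, b)] → w = 0.11
Weighted average = (0.39·40.0 + 0.35·73.0 + 0.08·24.0 + 0.11·40.2) / (0.39 + 0.35 + 0.08 + 0.11)
  = 47.4920 / 0.9300 = 51.07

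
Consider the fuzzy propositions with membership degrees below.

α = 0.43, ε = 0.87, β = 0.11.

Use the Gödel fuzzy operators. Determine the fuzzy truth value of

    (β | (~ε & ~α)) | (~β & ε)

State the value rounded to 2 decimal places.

0.87

~ε = 1 − 0.87 = 0.13
~α = 1 − 0.43 = 0.57
~ε & ~α = min(a, b) on (0.13, 0.57) = 0.13
β | (~ε & ~α) = max(a, b) on (0.11, 0.13) = 0.13
~β = 1 − 0.11 = 0.89
~β & ε = min(a, b) on (0.89, 0.87) = 0.87
(β | (~ε & ~α)) | (~β & ε) = max(a, b) on (0.13, 0.87) = 0.87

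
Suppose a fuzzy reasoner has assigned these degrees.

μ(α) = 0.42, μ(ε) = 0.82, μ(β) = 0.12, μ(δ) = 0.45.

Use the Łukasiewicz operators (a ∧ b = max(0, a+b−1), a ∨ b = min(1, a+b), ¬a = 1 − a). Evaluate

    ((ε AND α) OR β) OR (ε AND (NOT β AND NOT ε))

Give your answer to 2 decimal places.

0.36

ε AND α = max(0, a+b−1) on (0.82, 0.42) = 0.24
(ε AND α) OR β = min(1, a+b) on (0.24, 0.12) = 0.36
NOT β = 1 − 0.12 = 0.88
NOT ε = 1 − 0.82 = 0.18
NOT β AND NOT ε = max(0, a+b−1) on (0.88, 0.18) = 0.06
ε AND (NOT β AND NOT ε) = max(0, a+b−1) on (0.82, 0.06) = 0.00
((ε AND α) OR β) OR (ε AND (NOT β AND NOT ε)) = min(1, a+b) on (0.36, 0.00) = 0.36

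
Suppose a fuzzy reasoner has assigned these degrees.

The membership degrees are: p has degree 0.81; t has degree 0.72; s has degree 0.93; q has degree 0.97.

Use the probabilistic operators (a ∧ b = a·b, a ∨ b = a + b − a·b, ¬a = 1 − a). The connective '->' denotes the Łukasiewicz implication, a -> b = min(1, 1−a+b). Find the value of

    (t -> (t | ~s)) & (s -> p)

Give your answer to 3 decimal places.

~s = 1 − 0.9300 = 0.0700
t | ~s = a + b − a·b on (0.7200, 0.0700) = 0.7396
t -> (t | ~s)  [Łukasiewicz: min(1, 1−a+b)] with a=0.7200, b=0.7396 → 1.0000
s -> p  [Łukasiewicz: min(1, 1−a+b)] with a=0.9300, b=0.8100 → 0.8800
(t -> (t | ~s)) & (s -> p) = a·b on (1.0000, 0.8800) = 0.8800

0.880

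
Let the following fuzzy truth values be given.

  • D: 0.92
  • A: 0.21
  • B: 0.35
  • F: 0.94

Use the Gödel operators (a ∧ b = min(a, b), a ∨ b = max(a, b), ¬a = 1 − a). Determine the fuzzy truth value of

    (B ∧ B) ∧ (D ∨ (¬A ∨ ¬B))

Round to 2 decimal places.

0.35

B ∧ B = min(a, b) on (0.35, 0.35) = 0.35
¬A = 1 − 0.21 = 0.79
¬B = 1 − 0.35 = 0.65
¬A ∨ ¬B = max(a, b) on (0.79, 0.65) = 0.79
D ∨ (¬A ∨ ¬B) = max(a, b) on (0.92, 0.79) = 0.92
(B ∧ B) ∧ (D ∨ (¬A ∨ ¬B)) = min(a, b) on (0.35, 0.92) = 0.35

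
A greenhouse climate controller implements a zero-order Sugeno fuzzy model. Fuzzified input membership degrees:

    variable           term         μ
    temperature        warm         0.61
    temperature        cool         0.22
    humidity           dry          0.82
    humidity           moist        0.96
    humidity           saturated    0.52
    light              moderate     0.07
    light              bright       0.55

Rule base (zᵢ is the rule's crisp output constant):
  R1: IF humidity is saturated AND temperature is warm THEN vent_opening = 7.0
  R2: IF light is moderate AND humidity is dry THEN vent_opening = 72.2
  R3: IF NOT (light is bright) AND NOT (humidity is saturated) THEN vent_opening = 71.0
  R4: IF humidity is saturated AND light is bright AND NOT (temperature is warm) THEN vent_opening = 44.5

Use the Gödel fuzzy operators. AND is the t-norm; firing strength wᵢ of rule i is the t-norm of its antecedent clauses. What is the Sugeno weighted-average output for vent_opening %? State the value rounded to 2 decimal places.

40.56

R1 (z=7.0): saturated=0.52, warm=0.61; AND[min(a, b)] → w = 0.52
R2 (z=72.2): moderate=0.07, dry=0.82; AND[min(a, b)] → w = 0.07
R3 (z=71.0): ¬bright=1−0.55=0.45, ¬saturated=1−0.52=0.48; AND[min(a, b)] → w = 0.45
R4 (z=44.5): saturated=0.52, bright=0.55, ¬warm=1−0.61=0.39; AND[min(a, b)] → w = 0.39
Weighted average = (0.52·7.0 + 0.07·72.2 + 0.45·71.0 + 0.39·44.5) / (0.52 + 0.07 + 0.45 + 0.39)
  = 57.9990 / 1.4300 = 40.56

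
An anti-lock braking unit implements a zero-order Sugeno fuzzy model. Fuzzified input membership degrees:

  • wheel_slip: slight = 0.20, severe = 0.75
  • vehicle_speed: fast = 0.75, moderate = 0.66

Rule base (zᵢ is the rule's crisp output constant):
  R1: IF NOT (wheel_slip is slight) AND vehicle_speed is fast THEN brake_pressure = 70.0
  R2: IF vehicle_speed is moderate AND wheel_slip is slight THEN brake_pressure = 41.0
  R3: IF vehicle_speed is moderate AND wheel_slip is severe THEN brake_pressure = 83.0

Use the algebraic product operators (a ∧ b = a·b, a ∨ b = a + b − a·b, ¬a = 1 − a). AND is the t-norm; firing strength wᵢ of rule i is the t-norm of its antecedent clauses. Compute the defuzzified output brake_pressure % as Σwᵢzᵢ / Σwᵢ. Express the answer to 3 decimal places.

72.125

R1 (z=70.0): ¬slight=1−0.20=0.80, fast=0.75; AND[a·b] → w = 0.6000
R2 (z=41.0): moderate=0.66, slight=0.20; AND[a·b] → w = 0.1320
R3 (z=83.0): moderate=0.66, severe=0.75; AND[a·b] → w = 0.4950
Weighted average = (0.6000·70.0 + 0.1320·41.0 + 0.4950·83.0) / (0.6000 + 0.1320 + 0.4950)
  = 88.4970 / 1.2270 = 72.125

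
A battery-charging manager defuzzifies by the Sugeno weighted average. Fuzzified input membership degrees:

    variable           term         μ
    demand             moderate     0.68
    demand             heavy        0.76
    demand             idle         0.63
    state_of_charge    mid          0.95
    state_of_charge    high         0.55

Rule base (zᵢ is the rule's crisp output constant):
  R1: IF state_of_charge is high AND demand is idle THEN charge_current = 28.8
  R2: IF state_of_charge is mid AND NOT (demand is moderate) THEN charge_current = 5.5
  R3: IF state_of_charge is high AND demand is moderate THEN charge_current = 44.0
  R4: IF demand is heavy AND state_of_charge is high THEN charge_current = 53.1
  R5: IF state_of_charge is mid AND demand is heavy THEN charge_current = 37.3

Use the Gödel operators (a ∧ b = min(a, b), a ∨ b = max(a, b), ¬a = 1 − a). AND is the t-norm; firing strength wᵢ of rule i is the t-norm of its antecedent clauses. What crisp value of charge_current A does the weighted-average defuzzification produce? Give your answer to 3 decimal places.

36.393

R1 (z=28.8): high=0.55, idle=0.63; AND[min(a, b)] → w = 0.55
R2 (z=5.5): mid=0.95, ¬moderate=1−0.68=0.32; AND[min(a, b)] → w = 0.32
R3 (z=44.0): high=0.55, moderate=0.68; AND[min(a, b)] → w = 0.55
R4 (z=53.1): heavy=0.76, high=0.55; AND[min(a, b)] → w = 0.55
R5 (z=37.3): mid=0.95, heavy=0.76; AND[min(a, b)] → w = 0.76
Weighted average = (0.55·28.8 + 0.32·5.5 + 0.55·44.0 + 0.55·53.1 + 0.76·37.3) / (0.55 + 0.32 + 0.55 + 0.55 + 0.76)
  = 99.3530 / 2.7300 = 36.393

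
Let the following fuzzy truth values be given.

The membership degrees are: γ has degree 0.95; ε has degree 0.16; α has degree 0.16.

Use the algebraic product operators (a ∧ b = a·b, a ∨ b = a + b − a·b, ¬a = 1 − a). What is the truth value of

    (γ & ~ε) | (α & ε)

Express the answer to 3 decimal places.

~ε = 1 − 0.1600 = 0.8400
γ & ~ε = a·b on (0.9500, 0.8400) = 0.7980
α & ε = a·b on (0.1600, 0.1600) = 0.0256
(γ & ~ε) | (α & ε) = a + b − a·b on (0.7980, 0.0256) = 0.8032

0.803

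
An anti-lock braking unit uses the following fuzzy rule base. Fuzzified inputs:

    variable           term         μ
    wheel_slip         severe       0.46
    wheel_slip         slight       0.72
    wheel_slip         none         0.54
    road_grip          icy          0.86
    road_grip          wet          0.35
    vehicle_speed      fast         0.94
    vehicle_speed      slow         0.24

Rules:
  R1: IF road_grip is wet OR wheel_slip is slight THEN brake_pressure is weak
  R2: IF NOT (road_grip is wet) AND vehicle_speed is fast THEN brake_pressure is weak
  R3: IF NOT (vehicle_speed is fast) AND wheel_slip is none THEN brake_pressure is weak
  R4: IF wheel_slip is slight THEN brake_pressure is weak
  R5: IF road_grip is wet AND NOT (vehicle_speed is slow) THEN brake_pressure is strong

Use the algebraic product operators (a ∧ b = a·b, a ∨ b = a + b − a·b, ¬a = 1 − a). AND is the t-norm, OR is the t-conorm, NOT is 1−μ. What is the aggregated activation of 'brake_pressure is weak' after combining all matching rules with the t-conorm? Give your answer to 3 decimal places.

R1: wet=0.35, slight=0.72; OR[a + b − a·b] → w = 0.8180
R2: ¬wet=1−0.35=0.65, fast=0.94; AND[a·b] → w = 0.6110
R3: ¬fast=1−0.94=0.06, none=0.54; AND[a·b] → w = 0.0324
R4: slight=0.72 → w = 0.7200
R5: wet=0.35, ¬slow=1−0.24=0.76; AND[a·b] → w = 0.2660
Rules with consequent 'weak': {R1, R2, R3, R4} → strengths 0.8180, 0.6110, 0.0324, 0.7200
Aggregate via t-conorm [a + b − a·b]: 0.9808

0.981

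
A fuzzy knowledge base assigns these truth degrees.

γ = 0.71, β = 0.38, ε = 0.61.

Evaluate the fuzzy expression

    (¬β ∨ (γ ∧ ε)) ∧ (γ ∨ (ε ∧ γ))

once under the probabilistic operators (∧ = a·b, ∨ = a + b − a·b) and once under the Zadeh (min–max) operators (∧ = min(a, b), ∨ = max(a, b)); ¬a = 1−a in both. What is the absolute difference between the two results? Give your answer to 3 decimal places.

0.036

Under probabilistic:
  ¬β = 1 − 0.3800 = 0.6200
  γ ∧ ε = a·b on (0.7100, 0.6100) = 0.4331
  ¬β ∨ (γ ∧ ε) = a + b − a·b on (0.6200, 0.4331) = 0.7846
  ε ∧ γ = a·b on (0.6100, 0.7100) = 0.4331
  γ ∨ (ε ∧ γ) = a + b − a·b on (0.7100, 0.4331) = 0.8356
  (¬β ∨ (γ ∧ ε)) ∧ (γ ∨ (ε ∧ γ)) = a·b on (0.7846, 0.8356) = 0.6556
  → value = 0.6556
Under Zadeh (min–max):
  ¬β = 1 − 0.38 = 0.62
  γ ∧ ε = min(a, b) on (0.71, 0.61) = 0.61
  ¬β ∨ (γ ∧ ε) = max(a, b) on (0.62, 0.61) = 0.62
  ε ∧ γ = min(a, b) on (0.61, 0.71) = 0.61
  γ ∨ (ε ∧ γ) = max(a, b) on (0.71, 0.61) = 0.71
  (¬β ∨ (γ ∧ ε)) ∧ (γ ∨ (ε ∧ γ)) = min(a, b) on (0.62, 0.71) = 0.62
  → value = 0.6200
|0.6556 − 0.6200| = 0.036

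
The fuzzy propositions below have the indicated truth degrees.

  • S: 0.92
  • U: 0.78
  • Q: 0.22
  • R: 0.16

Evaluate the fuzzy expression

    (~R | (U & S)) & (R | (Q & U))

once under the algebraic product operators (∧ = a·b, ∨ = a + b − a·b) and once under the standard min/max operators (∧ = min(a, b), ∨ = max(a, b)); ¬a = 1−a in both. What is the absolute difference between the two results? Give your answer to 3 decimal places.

Under algebraic product:
  ~R = 1 − 0.1600 = 0.8400
  U & S = a·b on (0.7800, 0.9200) = 0.7176
  ~R | (U & S) = a + b − a·b on (0.8400, 0.7176) = 0.9548
  Q & U = a·b on (0.2200, 0.7800) = 0.1716
  R | (Q & U) = a + b − a·b on (0.1600, 0.1716) = 0.3041
  (~R | (U & S)) & (R | (Q & U)) = a·b on (0.9548, 0.3041) = 0.2904
  → value = 0.2904
Under standard min/max:
  ~R = 1 − 0.16 = 0.84
  U & S = min(a, b) on (0.78, 0.92) = 0.78
  ~R | (U & S) = max(a, b) on (0.84, 0.78) = 0.84
  Q & U = min(a, b) on (0.22, 0.78) = 0.22
  R | (Q & U) = max(a, b) on (0.16, 0.22) = 0.22
  (~R | (U & S)) & (R | (Q & U)) = min(a, b) on (0.84, 0.22) = 0.22
  → value = 0.2200
|0.2904 − 0.2200| = 0.070

0.070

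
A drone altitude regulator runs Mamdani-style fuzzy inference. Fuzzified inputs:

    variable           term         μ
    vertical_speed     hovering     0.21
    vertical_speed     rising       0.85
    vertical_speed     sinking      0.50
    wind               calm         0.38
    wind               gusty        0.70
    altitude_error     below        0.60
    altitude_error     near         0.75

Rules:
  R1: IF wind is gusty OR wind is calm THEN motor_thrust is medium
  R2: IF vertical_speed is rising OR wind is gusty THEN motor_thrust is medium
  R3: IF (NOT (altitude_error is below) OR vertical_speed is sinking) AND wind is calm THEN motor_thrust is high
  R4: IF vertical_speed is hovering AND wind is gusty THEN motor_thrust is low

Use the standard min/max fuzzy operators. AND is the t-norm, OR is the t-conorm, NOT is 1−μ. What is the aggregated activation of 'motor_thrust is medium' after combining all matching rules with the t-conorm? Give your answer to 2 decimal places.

0.85

R1: gusty=0.70, calm=0.38; OR[max(a, b)] → w = 0.70
R2: rising=0.85, gusty=0.70; OR[max(a, b)] → w = 0.85
R3: (¬below=1−0.60=0.40 OR sinking=0.50) = 0.50; AND[min(a, b)] with calm=0.38 → w = 0.38
R4: hovering=0.21, gusty=0.70; AND[min(a, b)] → w = 0.21
Rules with consequent 'medium': {R1, R2} → strengths 0.70, 0.85
Aggregate via t-conorm [max(a, b)]: 0.85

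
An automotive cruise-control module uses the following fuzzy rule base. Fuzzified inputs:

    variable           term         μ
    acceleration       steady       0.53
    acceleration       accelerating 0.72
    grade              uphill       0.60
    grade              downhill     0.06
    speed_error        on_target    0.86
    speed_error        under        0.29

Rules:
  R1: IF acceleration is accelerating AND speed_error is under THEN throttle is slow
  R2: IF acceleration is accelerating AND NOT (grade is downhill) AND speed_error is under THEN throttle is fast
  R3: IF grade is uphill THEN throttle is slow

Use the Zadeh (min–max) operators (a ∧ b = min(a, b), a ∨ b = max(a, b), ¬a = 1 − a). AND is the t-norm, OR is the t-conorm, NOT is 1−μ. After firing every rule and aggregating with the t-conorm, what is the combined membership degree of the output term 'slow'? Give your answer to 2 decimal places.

0.60

R1: accelerating=0.72, under=0.29; AND[min(a, b)] → w = 0.29
R2: accelerating=0.72, ¬downhill=1−0.06=0.94, under=0.29; AND[min(a, b)] → w = 0.29
R3: uphill=0.60 → w = 0.60
Rules with consequent 'slow': {R1, R3} → strengths 0.29, 0.60
Aggregate via t-conorm [max(a, b)]: 0.60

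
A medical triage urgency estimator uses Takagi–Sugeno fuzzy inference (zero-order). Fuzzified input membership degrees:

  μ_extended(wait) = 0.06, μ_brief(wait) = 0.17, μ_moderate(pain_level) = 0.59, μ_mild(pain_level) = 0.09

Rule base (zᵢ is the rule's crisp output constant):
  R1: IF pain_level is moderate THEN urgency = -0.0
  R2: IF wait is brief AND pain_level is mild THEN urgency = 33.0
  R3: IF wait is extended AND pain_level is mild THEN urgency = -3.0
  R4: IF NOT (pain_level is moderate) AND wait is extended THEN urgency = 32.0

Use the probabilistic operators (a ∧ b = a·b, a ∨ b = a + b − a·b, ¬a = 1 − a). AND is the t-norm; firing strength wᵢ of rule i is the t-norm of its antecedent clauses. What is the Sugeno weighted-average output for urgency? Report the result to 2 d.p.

2.01

R1 (z=-0.0): moderate=0.59 → w = 0.5900
R2 (z=33.0): brief=0.17, mild=0.09; AND[a·b] → w = 0.0153
R3 (z=-3.0): extended=0.06, mild=0.09; AND[a·b] → w = 0.0054
R4 (z=32.0): ¬moderate=1−0.59=0.41, extended=0.06; AND[a·b] → w = 0.0246
Weighted average = (0.5900·-0.0 + 0.0153·33.0 + 0.0054·-3.0 + 0.0246·32.0) / (0.5900 + 0.0153 + 0.0054 + 0.0246)
  = 1.2759 / 0.6353 = 2.01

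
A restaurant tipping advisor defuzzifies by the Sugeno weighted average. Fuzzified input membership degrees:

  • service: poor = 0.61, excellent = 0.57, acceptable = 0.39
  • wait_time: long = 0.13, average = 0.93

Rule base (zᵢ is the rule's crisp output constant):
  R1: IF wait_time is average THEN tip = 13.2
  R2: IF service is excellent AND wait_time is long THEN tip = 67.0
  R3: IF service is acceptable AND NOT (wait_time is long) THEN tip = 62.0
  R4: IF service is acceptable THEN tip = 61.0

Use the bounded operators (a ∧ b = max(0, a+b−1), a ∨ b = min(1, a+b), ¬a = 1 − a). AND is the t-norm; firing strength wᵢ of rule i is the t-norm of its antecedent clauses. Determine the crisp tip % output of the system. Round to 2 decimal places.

33.03

R1 (z=13.2): average=0.93 → w = 0.93
R2 (z=67.0): excellent=0.57, long=0.13; AND[max(0, a+b−1)] → w = 0.00
R3 (z=62.0): acceptable=0.39, ¬long=1−0.13=0.87; AND[max(0, a+b−1)] → w = 0.26
R4 (z=61.0): acceptable=0.39 → w = 0.39
Weighted average = (0.93·13.2 + 0.00·67.0 + 0.26·62.0 + 0.39·61.0) / (0.93 + 0.00 + 0.26 + 0.39)
  = 52.1860 / 1.5800 = 33.03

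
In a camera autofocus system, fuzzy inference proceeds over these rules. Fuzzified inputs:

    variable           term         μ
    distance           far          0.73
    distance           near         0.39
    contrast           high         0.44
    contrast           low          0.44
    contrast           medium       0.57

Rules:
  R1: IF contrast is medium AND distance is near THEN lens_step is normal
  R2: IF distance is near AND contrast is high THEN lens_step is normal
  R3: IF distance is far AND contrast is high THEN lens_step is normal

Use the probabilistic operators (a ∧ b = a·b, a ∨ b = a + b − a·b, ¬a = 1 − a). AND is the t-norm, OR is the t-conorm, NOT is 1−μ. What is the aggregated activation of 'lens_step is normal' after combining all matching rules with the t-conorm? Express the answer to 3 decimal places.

0.563

R1: medium=0.57, near=0.39; AND[a·b] → w = 0.2223
R2: near=0.39, high=0.44; AND[a·b] → w = 0.1716
R3: far=0.73, high=0.44; AND[a·b] → w = 0.3212
Rules with consequent 'normal': {R1, R2, R3} → strengths 0.2223, 0.1716, 0.3212
Aggregate via t-conorm [a + b − a·b]: 0.5627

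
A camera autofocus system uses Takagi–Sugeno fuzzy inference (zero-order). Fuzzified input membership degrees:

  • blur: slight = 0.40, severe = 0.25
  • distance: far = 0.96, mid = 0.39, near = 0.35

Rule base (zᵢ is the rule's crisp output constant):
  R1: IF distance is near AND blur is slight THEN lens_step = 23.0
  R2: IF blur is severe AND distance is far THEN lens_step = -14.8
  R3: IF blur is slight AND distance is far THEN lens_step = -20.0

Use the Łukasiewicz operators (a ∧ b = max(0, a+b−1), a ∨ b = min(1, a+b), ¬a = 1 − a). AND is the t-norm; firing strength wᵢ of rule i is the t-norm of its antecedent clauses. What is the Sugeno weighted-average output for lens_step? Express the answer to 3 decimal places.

R1 (z=23.0): near=0.35, slight=0.40; AND[max(0, a+b−1)] → w = 0.00
R2 (z=-14.8): severe=0.25, far=0.96; AND[max(0, a+b−1)] → w = 0.21
R3 (z=-20.0): slight=0.40, far=0.96; AND[max(0, a+b−1)] → w = 0.36
Weighted average = (0.00·23.0 + 0.21·-14.8 + 0.36·-20.0) / (0.00 + 0.21 + 0.36)
  = -10.3080 / 0.5700 = -18.084

-18.084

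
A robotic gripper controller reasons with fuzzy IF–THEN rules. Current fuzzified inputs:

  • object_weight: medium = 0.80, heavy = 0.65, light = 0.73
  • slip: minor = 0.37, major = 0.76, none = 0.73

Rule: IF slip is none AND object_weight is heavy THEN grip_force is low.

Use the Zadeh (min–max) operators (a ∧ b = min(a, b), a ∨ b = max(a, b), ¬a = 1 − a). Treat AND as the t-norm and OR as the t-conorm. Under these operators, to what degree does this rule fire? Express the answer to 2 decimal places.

firing strength: none=0.73, heavy=0.65; AND[min(a, b)] → w = 0.65

0.65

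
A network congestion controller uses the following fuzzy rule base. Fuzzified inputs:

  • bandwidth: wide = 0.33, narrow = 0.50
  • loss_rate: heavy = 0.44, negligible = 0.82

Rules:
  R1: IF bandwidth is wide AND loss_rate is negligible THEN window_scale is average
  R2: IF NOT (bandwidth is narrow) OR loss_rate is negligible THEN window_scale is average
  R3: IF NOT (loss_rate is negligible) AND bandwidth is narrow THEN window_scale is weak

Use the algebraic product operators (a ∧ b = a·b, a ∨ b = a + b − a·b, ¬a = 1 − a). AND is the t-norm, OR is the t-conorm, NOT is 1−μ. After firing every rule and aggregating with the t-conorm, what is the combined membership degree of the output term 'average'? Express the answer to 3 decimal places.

R1: wide=0.33, negligible=0.82; AND[a·b] → w = 0.2706
R2: ¬narrow=1−0.50=0.50, negligible=0.82; OR[a + b − a·b] → w = 0.9100
R3: ¬negligible=1−0.82=0.18, narrow=0.50; AND[a·b] → w = 0.0900
Rules with consequent 'average': {R1, R2} → strengths 0.2706, 0.9100
Aggregate via t-conorm [a + b − a·b]: 0.9344

0.934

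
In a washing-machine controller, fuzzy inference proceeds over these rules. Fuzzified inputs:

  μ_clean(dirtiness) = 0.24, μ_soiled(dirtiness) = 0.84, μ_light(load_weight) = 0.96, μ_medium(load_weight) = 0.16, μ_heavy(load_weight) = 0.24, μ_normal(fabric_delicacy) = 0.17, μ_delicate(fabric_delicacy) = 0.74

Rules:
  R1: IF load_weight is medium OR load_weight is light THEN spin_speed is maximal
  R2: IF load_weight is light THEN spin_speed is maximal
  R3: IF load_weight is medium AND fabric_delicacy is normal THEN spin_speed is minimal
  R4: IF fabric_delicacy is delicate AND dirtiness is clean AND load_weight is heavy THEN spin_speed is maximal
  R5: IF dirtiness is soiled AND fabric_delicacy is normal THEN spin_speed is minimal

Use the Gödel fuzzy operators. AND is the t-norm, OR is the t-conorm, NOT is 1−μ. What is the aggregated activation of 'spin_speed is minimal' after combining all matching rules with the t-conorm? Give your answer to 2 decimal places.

0.17

R1: medium=0.16, light=0.96; OR[max(a, b)] → w = 0.96
R2: light=0.96 → w = 0.96
R3: medium=0.16, normal=0.17; AND[min(a, b)] → w = 0.16
R4: delicate=0.74, clean=0.24, heavy=0.24; AND[min(a, b)] → w = 0.24
R5: soiled=0.84, normal=0.17; AND[min(a, b)] → w = 0.17
Rules with consequent 'minimal': {R3, R5} → strengths 0.16, 0.17
Aggregate via t-conorm [max(a, b)]: 0.17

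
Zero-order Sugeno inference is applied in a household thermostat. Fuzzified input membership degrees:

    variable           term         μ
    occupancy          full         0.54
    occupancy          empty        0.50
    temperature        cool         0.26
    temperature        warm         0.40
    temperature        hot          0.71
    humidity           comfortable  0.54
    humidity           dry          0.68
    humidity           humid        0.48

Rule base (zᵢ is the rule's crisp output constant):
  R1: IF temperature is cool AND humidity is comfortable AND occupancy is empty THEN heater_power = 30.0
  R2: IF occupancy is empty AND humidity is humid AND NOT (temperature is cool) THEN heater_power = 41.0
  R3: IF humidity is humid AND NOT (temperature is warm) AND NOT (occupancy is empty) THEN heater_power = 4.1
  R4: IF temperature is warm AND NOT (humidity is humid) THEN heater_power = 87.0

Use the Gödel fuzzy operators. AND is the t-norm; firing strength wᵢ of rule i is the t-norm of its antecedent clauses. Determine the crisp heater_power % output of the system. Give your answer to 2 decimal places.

R1 (z=30.0): cool=0.26, comfortable=0.54, empty=0.50; AND[min(a, b)] → w = 0.26
R2 (z=41.0): empty=0.50, humid=0.48, ¬cool=1−0.26=0.74; AND[min(a, b)] → w = 0.48
R3 (z=4.1): humid=0.48, ¬warm=1−0.40=0.60, ¬empty=1−0.50=0.50; AND[min(a, b)] → w = 0.48
R4 (z=87.0): warm=0.40, ¬humid=1−0.48=0.52; AND[min(a, b)] → w = 0.40
Weighted average = (0.26·30.0 + 0.48·41.0 + 0.48·4.1 + 0.40·87.0) / (0.26 + 0.48 + 0.48 + 0.40)
  = 64.2480 / 1.6200 = 39.66

39.66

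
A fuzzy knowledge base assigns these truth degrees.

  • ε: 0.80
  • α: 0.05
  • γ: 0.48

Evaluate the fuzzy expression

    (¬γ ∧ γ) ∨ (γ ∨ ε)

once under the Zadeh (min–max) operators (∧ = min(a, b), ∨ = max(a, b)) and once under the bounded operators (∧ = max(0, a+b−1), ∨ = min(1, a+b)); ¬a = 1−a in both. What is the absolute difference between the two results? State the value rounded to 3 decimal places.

0.200

Under Zadeh (min–max):
  ¬γ = 1 − 0.48 = 0.52
  ¬γ ∧ γ = min(a, b) on (0.52, 0.48) = 0.48
  γ ∨ ε = max(a, b) on (0.48, 0.80) = 0.80
  (¬γ ∧ γ) ∨ (γ ∨ ε) = max(a, b) on (0.48, 0.80) = 0.80
  → value = 0.8000
Under bounded:
  ¬γ = 1 − 0.48 = 0.52
  ¬γ ∧ γ = max(0, a+b−1) on (0.52, 0.48) = 0.00
  γ ∨ ε = min(1, a+b) on (0.48, 0.80) = 1.00
  (¬γ ∧ γ) ∨ (γ ∨ ε) = min(1, a+b) on (0.00, 1.00) = 1.00
  → value = 1.0000
|0.8000 − 1.0000| = 0.200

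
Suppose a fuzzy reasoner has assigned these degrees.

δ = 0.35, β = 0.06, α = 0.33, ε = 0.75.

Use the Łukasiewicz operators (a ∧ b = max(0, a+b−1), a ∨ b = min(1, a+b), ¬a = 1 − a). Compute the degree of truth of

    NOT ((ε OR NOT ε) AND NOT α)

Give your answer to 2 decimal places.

NOT ε = 1 − 0.75 = 0.25
ε OR NOT ε = min(1, a+b) on (0.75, 0.25) = 1.00
NOT α = 1 − 0.33 = 0.67
(ε OR NOT ε) AND NOT α = max(0, a+b−1) on (1.00, 0.67) = 0.67
NOT ((ε OR NOT ε) AND NOT α) = 1 − 0.67 = 0.33

0.33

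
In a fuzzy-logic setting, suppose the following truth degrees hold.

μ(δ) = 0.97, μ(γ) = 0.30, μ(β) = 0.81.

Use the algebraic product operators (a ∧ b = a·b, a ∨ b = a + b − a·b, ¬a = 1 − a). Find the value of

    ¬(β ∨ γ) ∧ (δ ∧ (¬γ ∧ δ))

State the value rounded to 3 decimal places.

0.088

β ∨ γ = a + b − a·b on (0.8100, 0.3000) = 0.8670
¬(β ∨ γ) = 1 − 0.8670 = 0.1330
¬γ = 1 − 0.3000 = 0.7000
¬γ ∧ δ = a·b on (0.7000, 0.9700) = 0.6790
δ ∧ (¬γ ∧ δ) = a·b on (0.9700, 0.6790) = 0.6586
¬(β ∨ γ) ∧ (δ ∧ (¬γ ∧ δ)) = a·b on (0.1330, 0.6586) = 0.0876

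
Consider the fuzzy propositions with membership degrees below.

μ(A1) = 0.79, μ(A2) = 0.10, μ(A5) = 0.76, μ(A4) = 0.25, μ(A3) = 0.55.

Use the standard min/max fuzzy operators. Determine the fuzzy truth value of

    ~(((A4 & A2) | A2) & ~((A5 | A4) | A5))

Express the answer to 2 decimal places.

A4 & A2 = min(a, b) on (0.25, 0.10) = 0.10
(A4 & A2) | A2 = max(a, b) on (0.10, 0.10) = 0.10
A5 | A4 = max(a, b) on (0.76, 0.25) = 0.76
(A5 | A4) | A5 = max(a, b) on (0.76, 0.76) = 0.76
~((A5 | A4) | A5) = 1 − 0.76 = 0.24
((A4 & A2) | A2) & ~((A5 | A4) | A5) = min(a, b) on (0.10, 0.24) = 0.10
~(((A4 & A2) | A2) & ~((A5 | A4) | A5)) = 1 − 0.10 = 0.90

0.90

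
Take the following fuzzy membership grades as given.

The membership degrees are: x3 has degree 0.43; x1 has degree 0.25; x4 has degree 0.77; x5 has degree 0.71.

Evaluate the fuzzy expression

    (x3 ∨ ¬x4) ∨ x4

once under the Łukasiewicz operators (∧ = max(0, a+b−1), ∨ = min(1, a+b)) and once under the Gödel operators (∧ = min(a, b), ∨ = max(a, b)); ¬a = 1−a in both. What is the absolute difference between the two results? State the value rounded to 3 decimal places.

Under Łukasiewicz:
  ¬x4 = 1 − 0.77 = 0.23
  x3 ∨ ¬x4 = min(1, a+b) on (0.43, 0.23) = 0.66
  (x3 ∨ ¬x4) ∨ x4 = min(1, a+b) on (0.66, 0.77) = 1.00
  → value = 1.0000
Under Gödel:
  ¬x4 = 1 − 0.77 = 0.23
  x3 ∨ ¬x4 = max(a, b) on (0.43, 0.23) = 0.43
  (x3 ∨ ¬x4) ∨ x4 = max(a, b) on (0.43, 0.77) = 0.77
  → value = 0.7700
|1.0000 − 0.7700| = 0.230

0.230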